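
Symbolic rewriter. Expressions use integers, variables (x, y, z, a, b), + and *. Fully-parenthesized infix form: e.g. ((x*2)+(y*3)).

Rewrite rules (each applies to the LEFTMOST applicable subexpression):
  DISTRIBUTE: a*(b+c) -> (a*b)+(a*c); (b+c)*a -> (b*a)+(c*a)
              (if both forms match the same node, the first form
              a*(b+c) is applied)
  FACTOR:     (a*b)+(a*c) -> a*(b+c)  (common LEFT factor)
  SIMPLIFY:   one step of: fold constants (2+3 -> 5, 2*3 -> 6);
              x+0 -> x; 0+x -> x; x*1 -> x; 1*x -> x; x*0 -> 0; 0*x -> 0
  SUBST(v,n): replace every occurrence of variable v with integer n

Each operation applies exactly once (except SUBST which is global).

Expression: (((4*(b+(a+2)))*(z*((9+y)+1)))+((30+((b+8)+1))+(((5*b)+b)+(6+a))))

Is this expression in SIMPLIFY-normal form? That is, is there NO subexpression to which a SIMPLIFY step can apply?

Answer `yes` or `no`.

Expression: (((4*(b+(a+2)))*(z*((9+y)+1)))+((30+((b+8)+1))+(((5*b)+b)+(6+a))))
Scanning for simplifiable subexpressions (pre-order)...
  at root: (((4*(b+(a+2)))*(z*((9+y)+1)))+((30+((b+8)+1))+(((5*b)+b)+(6+a)))) (not simplifiable)
  at L: ((4*(b+(a+2)))*(z*((9+y)+1))) (not simplifiable)
  at LL: (4*(b+(a+2))) (not simplifiable)
  at LLR: (b+(a+2)) (not simplifiable)
  at LLRR: (a+2) (not simplifiable)
  at LR: (z*((9+y)+1)) (not simplifiable)
  at LRR: ((9+y)+1) (not simplifiable)
  at LRRL: (9+y) (not simplifiable)
  at R: ((30+((b+8)+1))+(((5*b)+b)+(6+a))) (not simplifiable)
  at RL: (30+((b+8)+1)) (not simplifiable)
  at RLR: ((b+8)+1) (not simplifiable)
  at RLRL: (b+8) (not simplifiable)
  at RR: (((5*b)+b)+(6+a)) (not simplifiable)
  at RRL: ((5*b)+b) (not simplifiable)
  at RRLL: (5*b) (not simplifiable)
  at RRR: (6+a) (not simplifiable)
Result: no simplifiable subexpression found -> normal form.

Answer: yes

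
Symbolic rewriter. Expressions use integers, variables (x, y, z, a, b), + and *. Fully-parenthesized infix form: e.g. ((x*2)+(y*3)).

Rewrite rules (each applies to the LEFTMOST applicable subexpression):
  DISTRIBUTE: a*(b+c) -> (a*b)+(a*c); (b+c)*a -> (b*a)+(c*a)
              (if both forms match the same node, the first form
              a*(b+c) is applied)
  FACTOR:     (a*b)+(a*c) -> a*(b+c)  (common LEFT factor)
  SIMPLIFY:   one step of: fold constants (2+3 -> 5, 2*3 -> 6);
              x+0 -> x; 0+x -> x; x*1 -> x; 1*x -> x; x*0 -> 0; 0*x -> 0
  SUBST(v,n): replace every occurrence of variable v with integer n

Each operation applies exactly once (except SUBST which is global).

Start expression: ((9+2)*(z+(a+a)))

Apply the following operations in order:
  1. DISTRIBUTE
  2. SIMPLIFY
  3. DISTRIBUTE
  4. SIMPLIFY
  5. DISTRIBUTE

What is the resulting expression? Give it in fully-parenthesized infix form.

Start: ((9+2)*(z+(a+a)))
Apply DISTRIBUTE at root (target: ((9+2)*(z+(a+a)))): ((9+2)*(z+(a+a))) -> (((9+2)*z)+((9+2)*(a+a)))
Apply SIMPLIFY at LL (target: (9+2)): (((9+2)*z)+((9+2)*(a+a))) -> ((11*z)+((9+2)*(a+a)))
Apply DISTRIBUTE at R (target: ((9+2)*(a+a))): ((11*z)+((9+2)*(a+a))) -> ((11*z)+(((9+2)*a)+((9+2)*a)))
Apply SIMPLIFY at RLL (target: (9+2)): ((11*z)+(((9+2)*a)+((9+2)*a))) -> ((11*z)+((11*a)+((9+2)*a)))
Apply DISTRIBUTE at RR (target: ((9+2)*a)): ((11*z)+((11*a)+((9+2)*a))) -> ((11*z)+((11*a)+((9*a)+(2*a))))

Answer: ((11*z)+((11*a)+((9*a)+(2*a))))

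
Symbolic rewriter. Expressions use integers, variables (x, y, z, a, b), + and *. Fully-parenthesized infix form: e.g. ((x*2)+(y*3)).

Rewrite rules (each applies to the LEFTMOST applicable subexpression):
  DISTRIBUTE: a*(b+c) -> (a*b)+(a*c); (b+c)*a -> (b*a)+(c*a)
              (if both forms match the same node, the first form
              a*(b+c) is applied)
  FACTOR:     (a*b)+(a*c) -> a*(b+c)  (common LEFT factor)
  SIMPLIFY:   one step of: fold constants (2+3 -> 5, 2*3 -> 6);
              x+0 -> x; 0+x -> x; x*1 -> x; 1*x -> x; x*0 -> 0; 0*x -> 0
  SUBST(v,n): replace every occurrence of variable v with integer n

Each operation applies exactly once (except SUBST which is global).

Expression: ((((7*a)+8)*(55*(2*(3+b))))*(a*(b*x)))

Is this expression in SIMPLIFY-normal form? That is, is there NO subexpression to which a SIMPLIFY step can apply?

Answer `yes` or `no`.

Expression: ((((7*a)+8)*(55*(2*(3+b))))*(a*(b*x)))
Scanning for simplifiable subexpressions (pre-order)...
  at root: ((((7*a)+8)*(55*(2*(3+b))))*(a*(b*x))) (not simplifiable)
  at L: (((7*a)+8)*(55*(2*(3+b)))) (not simplifiable)
  at LL: ((7*a)+8) (not simplifiable)
  at LLL: (7*a) (not simplifiable)
  at LR: (55*(2*(3+b))) (not simplifiable)
  at LRR: (2*(3+b)) (not simplifiable)
  at LRRR: (3+b) (not simplifiable)
  at R: (a*(b*x)) (not simplifiable)
  at RR: (b*x) (not simplifiable)
Result: no simplifiable subexpression found -> normal form.

Answer: yes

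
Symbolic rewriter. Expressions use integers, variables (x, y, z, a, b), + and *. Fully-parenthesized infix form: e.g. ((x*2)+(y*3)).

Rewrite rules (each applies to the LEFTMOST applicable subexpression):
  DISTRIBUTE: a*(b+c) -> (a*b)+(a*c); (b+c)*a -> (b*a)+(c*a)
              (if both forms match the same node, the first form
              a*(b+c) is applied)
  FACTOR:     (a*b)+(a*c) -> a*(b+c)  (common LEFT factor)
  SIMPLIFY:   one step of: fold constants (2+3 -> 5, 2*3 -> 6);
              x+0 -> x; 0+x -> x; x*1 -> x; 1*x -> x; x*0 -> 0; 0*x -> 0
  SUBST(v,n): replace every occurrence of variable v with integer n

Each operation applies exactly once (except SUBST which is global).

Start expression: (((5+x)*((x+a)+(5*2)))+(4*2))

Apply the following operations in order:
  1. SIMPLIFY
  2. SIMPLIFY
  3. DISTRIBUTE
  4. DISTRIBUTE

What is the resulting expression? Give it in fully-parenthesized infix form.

Start: (((5+x)*((x+a)+(5*2)))+(4*2))
Apply SIMPLIFY at LRR (target: (5*2)): (((5+x)*((x+a)+(5*2)))+(4*2)) -> (((5+x)*((x+a)+10))+(4*2))
Apply SIMPLIFY at R (target: (4*2)): (((5+x)*((x+a)+10))+(4*2)) -> (((5+x)*((x+a)+10))+8)
Apply DISTRIBUTE at L (target: ((5+x)*((x+a)+10))): (((5+x)*((x+a)+10))+8) -> ((((5+x)*(x+a))+((5+x)*10))+8)
Apply DISTRIBUTE at LL (target: ((5+x)*(x+a))): ((((5+x)*(x+a))+((5+x)*10))+8) -> (((((5+x)*x)+((5+x)*a))+((5+x)*10))+8)

Answer: (((((5+x)*x)+((5+x)*a))+((5+x)*10))+8)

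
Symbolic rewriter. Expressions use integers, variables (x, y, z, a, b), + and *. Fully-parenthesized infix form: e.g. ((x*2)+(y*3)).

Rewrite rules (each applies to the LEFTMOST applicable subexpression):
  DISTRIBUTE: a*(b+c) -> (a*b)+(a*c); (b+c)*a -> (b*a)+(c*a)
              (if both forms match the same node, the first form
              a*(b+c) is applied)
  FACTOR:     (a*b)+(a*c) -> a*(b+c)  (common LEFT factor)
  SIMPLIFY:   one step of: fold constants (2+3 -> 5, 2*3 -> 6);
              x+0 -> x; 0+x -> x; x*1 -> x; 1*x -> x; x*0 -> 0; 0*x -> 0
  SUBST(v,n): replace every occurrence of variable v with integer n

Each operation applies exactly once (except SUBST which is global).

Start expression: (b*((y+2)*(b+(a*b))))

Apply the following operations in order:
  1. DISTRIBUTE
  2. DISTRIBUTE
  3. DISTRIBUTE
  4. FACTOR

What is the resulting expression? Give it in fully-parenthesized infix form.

Start: (b*((y+2)*(b+(a*b))))
Apply DISTRIBUTE at R (target: ((y+2)*(b+(a*b)))): (b*((y+2)*(b+(a*b)))) -> (b*(((y+2)*b)+((y+2)*(a*b))))
Apply DISTRIBUTE at root (target: (b*(((y+2)*b)+((y+2)*(a*b))))): (b*(((y+2)*b)+((y+2)*(a*b)))) -> ((b*((y+2)*b))+(b*((y+2)*(a*b))))
Apply DISTRIBUTE at LR (target: ((y+2)*b)): ((b*((y+2)*b))+(b*((y+2)*(a*b)))) -> ((b*((y*b)+(2*b)))+(b*((y+2)*(a*b))))
Apply FACTOR at root (target: ((b*((y*b)+(2*b)))+(b*((y+2)*(a*b))))): ((b*((y*b)+(2*b)))+(b*((y+2)*(a*b)))) -> (b*(((y*b)+(2*b))+((y+2)*(a*b))))

Answer: (b*(((y*b)+(2*b))+((y+2)*(a*b))))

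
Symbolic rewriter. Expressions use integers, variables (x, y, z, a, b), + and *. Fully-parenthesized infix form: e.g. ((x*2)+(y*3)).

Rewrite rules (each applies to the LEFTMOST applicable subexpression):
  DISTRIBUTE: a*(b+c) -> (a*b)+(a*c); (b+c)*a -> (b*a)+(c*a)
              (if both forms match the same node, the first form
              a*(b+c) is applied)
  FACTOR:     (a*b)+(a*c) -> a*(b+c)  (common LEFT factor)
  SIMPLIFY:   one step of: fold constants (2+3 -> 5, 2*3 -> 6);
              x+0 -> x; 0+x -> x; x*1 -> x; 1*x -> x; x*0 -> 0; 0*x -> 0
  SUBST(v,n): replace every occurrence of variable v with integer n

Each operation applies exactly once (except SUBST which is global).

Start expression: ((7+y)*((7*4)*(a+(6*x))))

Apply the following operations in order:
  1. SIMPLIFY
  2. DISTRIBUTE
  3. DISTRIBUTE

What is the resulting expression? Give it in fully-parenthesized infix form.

Answer: ((7*((28*a)+(28*(6*x))))+(y*(28*(a+(6*x)))))

Derivation:
Start: ((7+y)*((7*4)*(a+(6*x))))
Apply SIMPLIFY at RL (target: (7*4)): ((7+y)*((7*4)*(a+(6*x)))) -> ((7+y)*(28*(a+(6*x))))
Apply DISTRIBUTE at root (target: ((7+y)*(28*(a+(6*x))))): ((7+y)*(28*(a+(6*x)))) -> ((7*(28*(a+(6*x))))+(y*(28*(a+(6*x)))))
Apply DISTRIBUTE at LR (target: (28*(a+(6*x)))): ((7*(28*(a+(6*x))))+(y*(28*(a+(6*x))))) -> ((7*((28*a)+(28*(6*x))))+(y*(28*(a+(6*x)))))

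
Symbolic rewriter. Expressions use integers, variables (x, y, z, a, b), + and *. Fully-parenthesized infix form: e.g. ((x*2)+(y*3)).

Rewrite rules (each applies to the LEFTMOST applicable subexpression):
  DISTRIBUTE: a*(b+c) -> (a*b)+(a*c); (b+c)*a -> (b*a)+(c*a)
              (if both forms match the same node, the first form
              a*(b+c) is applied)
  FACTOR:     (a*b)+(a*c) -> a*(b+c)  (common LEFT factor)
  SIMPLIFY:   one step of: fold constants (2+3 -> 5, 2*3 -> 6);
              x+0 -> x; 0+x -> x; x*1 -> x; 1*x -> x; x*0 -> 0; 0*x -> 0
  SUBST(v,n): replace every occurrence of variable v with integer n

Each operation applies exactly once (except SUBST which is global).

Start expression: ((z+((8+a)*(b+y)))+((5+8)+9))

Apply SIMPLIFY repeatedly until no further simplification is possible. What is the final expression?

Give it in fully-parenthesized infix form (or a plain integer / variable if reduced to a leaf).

Answer: ((z+((8+a)*(b+y)))+22)

Derivation:
Start: ((z+((8+a)*(b+y)))+((5+8)+9))
Step 1: at RL: (5+8) -> 13; overall: ((z+((8+a)*(b+y)))+((5+8)+9)) -> ((z+((8+a)*(b+y)))+(13+9))
Step 2: at R: (13+9) -> 22; overall: ((z+((8+a)*(b+y)))+(13+9)) -> ((z+((8+a)*(b+y)))+22)
Fixed point: ((z+((8+a)*(b+y)))+22)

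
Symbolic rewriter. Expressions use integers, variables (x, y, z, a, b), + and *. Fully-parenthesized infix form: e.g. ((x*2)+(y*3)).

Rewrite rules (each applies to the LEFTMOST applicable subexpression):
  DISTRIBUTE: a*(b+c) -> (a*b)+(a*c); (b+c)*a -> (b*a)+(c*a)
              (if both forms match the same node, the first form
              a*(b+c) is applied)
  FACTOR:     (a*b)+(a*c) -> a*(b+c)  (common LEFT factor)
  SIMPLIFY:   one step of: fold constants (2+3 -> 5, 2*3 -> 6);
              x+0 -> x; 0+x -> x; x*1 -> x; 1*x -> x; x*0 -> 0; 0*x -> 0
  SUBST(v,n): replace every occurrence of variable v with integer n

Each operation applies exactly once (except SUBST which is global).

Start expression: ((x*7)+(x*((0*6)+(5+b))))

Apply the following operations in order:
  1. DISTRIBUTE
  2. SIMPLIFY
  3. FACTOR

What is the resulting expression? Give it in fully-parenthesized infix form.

Answer: ((x*7)+(x*(0+(5+b))))

Derivation:
Start: ((x*7)+(x*((0*6)+(5+b))))
Apply DISTRIBUTE at R (target: (x*((0*6)+(5+b)))): ((x*7)+(x*((0*6)+(5+b)))) -> ((x*7)+((x*(0*6))+(x*(5+b))))
Apply SIMPLIFY at RLR (target: (0*6)): ((x*7)+((x*(0*6))+(x*(5+b)))) -> ((x*7)+((x*0)+(x*(5+b))))
Apply FACTOR at R (target: ((x*0)+(x*(5+b)))): ((x*7)+((x*0)+(x*(5+b)))) -> ((x*7)+(x*(0+(5+b))))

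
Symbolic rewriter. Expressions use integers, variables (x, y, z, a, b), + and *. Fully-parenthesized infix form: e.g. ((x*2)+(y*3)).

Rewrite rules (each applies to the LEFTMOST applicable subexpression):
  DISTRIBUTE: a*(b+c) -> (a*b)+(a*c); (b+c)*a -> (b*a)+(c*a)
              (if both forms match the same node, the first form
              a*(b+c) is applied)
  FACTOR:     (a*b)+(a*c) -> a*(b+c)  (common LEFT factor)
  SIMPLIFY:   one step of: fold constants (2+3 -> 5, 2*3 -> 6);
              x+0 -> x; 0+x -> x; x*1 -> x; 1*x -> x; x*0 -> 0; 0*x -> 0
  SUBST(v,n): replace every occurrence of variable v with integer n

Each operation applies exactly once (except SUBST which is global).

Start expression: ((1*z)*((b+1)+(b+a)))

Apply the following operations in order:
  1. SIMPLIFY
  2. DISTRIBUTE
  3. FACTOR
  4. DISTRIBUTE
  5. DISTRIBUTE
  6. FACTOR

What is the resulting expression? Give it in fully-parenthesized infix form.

Answer: ((z*(b+1))+(z*(b+a)))

Derivation:
Start: ((1*z)*((b+1)+(b+a)))
Apply SIMPLIFY at L (target: (1*z)): ((1*z)*((b+1)+(b+a))) -> (z*((b+1)+(b+a)))
Apply DISTRIBUTE at root (target: (z*((b+1)+(b+a)))): (z*((b+1)+(b+a))) -> ((z*(b+1))+(z*(b+a)))
Apply FACTOR at root (target: ((z*(b+1))+(z*(b+a)))): ((z*(b+1))+(z*(b+a))) -> (z*((b+1)+(b+a)))
Apply DISTRIBUTE at root (target: (z*((b+1)+(b+a)))): (z*((b+1)+(b+a))) -> ((z*(b+1))+(z*(b+a)))
Apply DISTRIBUTE at L (target: (z*(b+1))): ((z*(b+1))+(z*(b+a))) -> (((z*b)+(z*1))+(z*(b+a)))
Apply FACTOR at L (target: ((z*b)+(z*1))): (((z*b)+(z*1))+(z*(b+a))) -> ((z*(b+1))+(z*(b+a)))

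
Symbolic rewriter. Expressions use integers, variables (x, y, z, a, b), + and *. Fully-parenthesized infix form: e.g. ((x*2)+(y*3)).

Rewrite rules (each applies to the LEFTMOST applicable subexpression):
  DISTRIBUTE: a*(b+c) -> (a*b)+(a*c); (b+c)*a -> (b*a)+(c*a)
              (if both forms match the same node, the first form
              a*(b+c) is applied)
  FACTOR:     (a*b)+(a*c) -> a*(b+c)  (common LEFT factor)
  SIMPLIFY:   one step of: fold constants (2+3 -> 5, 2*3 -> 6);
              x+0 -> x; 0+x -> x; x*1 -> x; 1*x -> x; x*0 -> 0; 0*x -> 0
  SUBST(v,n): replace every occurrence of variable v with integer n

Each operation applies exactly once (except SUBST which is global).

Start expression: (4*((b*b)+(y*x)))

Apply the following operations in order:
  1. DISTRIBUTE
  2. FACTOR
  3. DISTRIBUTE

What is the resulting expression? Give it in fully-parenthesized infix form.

Start: (4*((b*b)+(y*x)))
Apply DISTRIBUTE at root (target: (4*((b*b)+(y*x)))): (4*((b*b)+(y*x))) -> ((4*(b*b))+(4*(y*x)))
Apply FACTOR at root (target: ((4*(b*b))+(4*(y*x)))): ((4*(b*b))+(4*(y*x))) -> (4*((b*b)+(y*x)))
Apply DISTRIBUTE at root (target: (4*((b*b)+(y*x)))): (4*((b*b)+(y*x))) -> ((4*(b*b))+(4*(y*x)))

Answer: ((4*(b*b))+(4*(y*x)))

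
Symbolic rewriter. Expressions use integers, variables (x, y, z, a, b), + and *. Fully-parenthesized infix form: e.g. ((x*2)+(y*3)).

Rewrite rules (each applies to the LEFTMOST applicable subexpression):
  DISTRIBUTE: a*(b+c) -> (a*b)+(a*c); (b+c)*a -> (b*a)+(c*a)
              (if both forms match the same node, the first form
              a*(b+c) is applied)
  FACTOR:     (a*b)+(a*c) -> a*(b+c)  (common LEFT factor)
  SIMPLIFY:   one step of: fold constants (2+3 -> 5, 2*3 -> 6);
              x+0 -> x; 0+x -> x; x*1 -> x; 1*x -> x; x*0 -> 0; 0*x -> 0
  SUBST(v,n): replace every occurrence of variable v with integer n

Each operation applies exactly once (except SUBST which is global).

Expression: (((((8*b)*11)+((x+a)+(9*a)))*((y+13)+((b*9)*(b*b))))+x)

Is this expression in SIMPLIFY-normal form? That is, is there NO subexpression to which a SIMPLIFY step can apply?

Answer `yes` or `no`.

Answer: yes

Derivation:
Expression: (((((8*b)*11)+((x+a)+(9*a)))*((y+13)+((b*9)*(b*b))))+x)
Scanning for simplifiable subexpressions (pre-order)...
  at root: (((((8*b)*11)+((x+a)+(9*a)))*((y+13)+((b*9)*(b*b))))+x) (not simplifiable)
  at L: ((((8*b)*11)+((x+a)+(9*a)))*((y+13)+((b*9)*(b*b)))) (not simplifiable)
  at LL: (((8*b)*11)+((x+a)+(9*a))) (not simplifiable)
  at LLL: ((8*b)*11) (not simplifiable)
  at LLLL: (8*b) (not simplifiable)
  at LLR: ((x+a)+(9*a)) (not simplifiable)
  at LLRL: (x+a) (not simplifiable)
  at LLRR: (9*a) (not simplifiable)
  at LR: ((y+13)+((b*9)*(b*b))) (not simplifiable)
  at LRL: (y+13) (not simplifiable)
  at LRR: ((b*9)*(b*b)) (not simplifiable)
  at LRRL: (b*9) (not simplifiable)
  at LRRR: (b*b) (not simplifiable)
Result: no simplifiable subexpression found -> normal form.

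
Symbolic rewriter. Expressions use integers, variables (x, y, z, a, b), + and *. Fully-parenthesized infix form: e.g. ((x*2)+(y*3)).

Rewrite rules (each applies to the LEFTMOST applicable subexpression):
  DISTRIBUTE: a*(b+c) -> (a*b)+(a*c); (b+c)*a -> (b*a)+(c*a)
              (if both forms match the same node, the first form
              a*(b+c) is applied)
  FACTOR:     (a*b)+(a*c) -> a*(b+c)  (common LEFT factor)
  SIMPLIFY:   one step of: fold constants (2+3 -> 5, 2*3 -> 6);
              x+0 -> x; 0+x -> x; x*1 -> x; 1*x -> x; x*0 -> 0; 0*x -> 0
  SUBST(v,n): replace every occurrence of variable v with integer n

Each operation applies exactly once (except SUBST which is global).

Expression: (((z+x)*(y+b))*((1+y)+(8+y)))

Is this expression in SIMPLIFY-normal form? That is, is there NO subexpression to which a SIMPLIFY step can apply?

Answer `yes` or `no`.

Answer: yes

Derivation:
Expression: (((z+x)*(y+b))*((1+y)+(8+y)))
Scanning for simplifiable subexpressions (pre-order)...
  at root: (((z+x)*(y+b))*((1+y)+(8+y))) (not simplifiable)
  at L: ((z+x)*(y+b)) (not simplifiable)
  at LL: (z+x) (not simplifiable)
  at LR: (y+b) (not simplifiable)
  at R: ((1+y)+(8+y)) (not simplifiable)
  at RL: (1+y) (not simplifiable)
  at RR: (8+y) (not simplifiable)
Result: no simplifiable subexpression found -> normal form.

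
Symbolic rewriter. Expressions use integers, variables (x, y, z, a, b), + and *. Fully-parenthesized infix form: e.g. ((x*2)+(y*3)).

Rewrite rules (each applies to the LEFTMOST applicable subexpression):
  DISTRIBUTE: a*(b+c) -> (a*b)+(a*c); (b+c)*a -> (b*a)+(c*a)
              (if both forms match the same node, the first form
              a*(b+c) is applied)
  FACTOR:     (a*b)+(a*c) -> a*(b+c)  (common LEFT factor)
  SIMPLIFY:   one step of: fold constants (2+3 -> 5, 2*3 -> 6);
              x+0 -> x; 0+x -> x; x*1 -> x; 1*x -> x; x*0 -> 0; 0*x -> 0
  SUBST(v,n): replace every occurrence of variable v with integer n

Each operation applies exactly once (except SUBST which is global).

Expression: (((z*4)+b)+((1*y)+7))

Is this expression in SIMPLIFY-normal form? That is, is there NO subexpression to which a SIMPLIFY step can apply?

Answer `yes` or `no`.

Answer: no

Derivation:
Expression: (((z*4)+b)+((1*y)+7))
Scanning for simplifiable subexpressions (pre-order)...
  at root: (((z*4)+b)+((1*y)+7)) (not simplifiable)
  at L: ((z*4)+b) (not simplifiable)
  at LL: (z*4) (not simplifiable)
  at R: ((1*y)+7) (not simplifiable)
  at RL: (1*y) (SIMPLIFIABLE)
Found simplifiable subexpr at path RL: (1*y)
One SIMPLIFY step would give: (((z*4)+b)+(y+7))
-> NOT in normal form.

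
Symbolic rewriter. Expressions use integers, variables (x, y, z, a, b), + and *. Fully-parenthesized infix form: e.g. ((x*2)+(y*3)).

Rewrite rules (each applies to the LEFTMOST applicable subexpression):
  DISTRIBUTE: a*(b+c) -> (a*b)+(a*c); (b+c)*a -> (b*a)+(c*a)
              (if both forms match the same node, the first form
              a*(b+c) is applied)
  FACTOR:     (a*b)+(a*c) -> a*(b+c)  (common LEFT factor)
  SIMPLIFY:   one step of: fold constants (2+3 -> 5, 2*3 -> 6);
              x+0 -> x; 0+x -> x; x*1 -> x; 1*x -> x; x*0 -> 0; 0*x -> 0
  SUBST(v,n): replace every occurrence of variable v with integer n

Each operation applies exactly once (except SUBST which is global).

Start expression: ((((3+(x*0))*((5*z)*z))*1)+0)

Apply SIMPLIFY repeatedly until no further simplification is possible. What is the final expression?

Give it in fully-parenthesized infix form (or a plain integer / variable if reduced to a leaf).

Answer: (3*((5*z)*z))

Derivation:
Start: ((((3+(x*0))*((5*z)*z))*1)+0)
Step 1: at root: ((((3+(x*0))*((5*z)*z))*1)+0) -> (((3+(x*0))*((5*z)*z))*1); overall: ((((3+(x*0))*((5*z)*z))*1)+0) -> (((3+(x*0))*((5*z)*z))*1)
Step 2: at root: (((3+(x*0))*((5*z)*z))*1) -> ((3+(x*0))*((5*z)*z)); overall: (((3+(x*0))*((5*z)*z))*1) -> ((3+(x*0))*((5*z)*z))
Step 3: at LR: (x*0) -> 0; overall: ((3+(x*0))*((5*z)*z)) -> ((3+0)*((5*z)*z))
Step 4: at L: (3+0) -> 3; overall: ((3+0)*((5*z)*z)) -> (3*((5*z)*z))
Fixed point: (3*((5*z)*z))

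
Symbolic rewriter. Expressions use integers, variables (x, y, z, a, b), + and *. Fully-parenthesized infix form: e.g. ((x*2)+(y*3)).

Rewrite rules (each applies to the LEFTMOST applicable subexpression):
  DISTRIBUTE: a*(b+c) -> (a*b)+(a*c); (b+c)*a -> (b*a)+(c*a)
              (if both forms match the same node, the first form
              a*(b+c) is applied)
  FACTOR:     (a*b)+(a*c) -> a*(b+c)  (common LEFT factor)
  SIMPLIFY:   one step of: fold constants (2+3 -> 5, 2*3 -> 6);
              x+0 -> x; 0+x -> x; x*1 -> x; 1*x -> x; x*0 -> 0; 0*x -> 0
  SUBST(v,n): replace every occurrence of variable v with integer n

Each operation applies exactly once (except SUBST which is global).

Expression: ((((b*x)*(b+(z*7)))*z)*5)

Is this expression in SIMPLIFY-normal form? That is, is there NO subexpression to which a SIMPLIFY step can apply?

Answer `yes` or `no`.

Answer: yes

Derivation:
Expression: ((((b*x)*(b+(z*7)))*z)*5)
Scanning for simplifiable subexpressions (pre-order)...
  at root: ((((b*x)*(b+(z*7)))*z)*5) (not simplifiable)
  at L: (((b*x)*(b+(z*7)))*z) (not simplifiable)
  at LL: ((b*x)*(b+(z*7))) (not simplifiable)
  at LLL: (b*x) (not simplifiable)
  at LLR: (b+(z*7)) (not simplifiable)
  at LLRR: (z*7) (not simplifiable)
Result: no simplifiable subexpression found -> normal form.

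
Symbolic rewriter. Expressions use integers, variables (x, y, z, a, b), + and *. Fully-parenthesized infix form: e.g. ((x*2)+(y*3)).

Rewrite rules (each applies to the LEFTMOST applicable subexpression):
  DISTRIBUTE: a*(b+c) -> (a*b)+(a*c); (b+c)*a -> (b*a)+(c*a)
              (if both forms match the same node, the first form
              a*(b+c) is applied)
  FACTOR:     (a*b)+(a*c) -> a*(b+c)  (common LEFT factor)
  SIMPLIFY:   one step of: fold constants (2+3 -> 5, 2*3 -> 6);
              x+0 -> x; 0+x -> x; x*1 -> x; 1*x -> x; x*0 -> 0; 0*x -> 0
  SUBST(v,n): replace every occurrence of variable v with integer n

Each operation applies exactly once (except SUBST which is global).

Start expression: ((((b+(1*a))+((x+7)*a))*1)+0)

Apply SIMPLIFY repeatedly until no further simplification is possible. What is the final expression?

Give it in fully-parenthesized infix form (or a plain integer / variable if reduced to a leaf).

Start: ((((b+(1*a))+((x+7)*a))*1)+0)
Step 1: at root: ((((b+(1*a))+((x+7)*a))*1)+0) -> (((b+(1*a))+((x+7)*a))*1); overall: ((((b+(1*a))+((x+7)*a))*1)+0) -> (((b+(1*a))+((x+7)*a))*1)
Step 2: at root: (((b+(1*a))+((x+7)*a))*1) -> ((b+(1*a))+((x+7)*a)); overall: (((b+(1*a))+((x+7)*a))*1) -> ((b+(1*a))+((x+7)*a))
Step 3: at LR: (1*a) -> a; overall: ((b+(1*a))+((x+7)*a)) -> ((b+a)+((x+7)*a))
Fixed point: ((b+a)+((x+7)*a))

Answer: ((b+a)+((x+7)*a))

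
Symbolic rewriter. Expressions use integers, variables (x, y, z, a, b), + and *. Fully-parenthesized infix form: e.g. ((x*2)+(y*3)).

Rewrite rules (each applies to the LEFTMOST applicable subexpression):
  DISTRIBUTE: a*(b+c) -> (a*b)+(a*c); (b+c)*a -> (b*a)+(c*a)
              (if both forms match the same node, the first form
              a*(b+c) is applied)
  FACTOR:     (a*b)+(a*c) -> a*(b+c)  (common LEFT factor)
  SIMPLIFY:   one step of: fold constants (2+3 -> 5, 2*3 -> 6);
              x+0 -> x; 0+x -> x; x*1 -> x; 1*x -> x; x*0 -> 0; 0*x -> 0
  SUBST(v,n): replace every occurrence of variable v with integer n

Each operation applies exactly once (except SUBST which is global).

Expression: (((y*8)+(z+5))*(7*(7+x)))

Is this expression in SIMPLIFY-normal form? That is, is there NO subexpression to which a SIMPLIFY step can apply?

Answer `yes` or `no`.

Expression: (((y*8)+(z+5))*(7*(7+x)))
Scanning for simplifiable subexpressions (pre-order)...
  at root: (((y*8)+(z+5))*(7*(7+x))) (not simplifiable)
  at L: ((y*8)+(z+5)) (not simplifiable)
  at LL: (y*8) (not simplifiable)
  at LR: (z+5) (not simplifiable)
  at R: (7*(7+x)) (not simplifiable)
  at RR: (7+x) (not simplifiable)
Result: no simplifiable subexpression found -> normal form.

Answer: yes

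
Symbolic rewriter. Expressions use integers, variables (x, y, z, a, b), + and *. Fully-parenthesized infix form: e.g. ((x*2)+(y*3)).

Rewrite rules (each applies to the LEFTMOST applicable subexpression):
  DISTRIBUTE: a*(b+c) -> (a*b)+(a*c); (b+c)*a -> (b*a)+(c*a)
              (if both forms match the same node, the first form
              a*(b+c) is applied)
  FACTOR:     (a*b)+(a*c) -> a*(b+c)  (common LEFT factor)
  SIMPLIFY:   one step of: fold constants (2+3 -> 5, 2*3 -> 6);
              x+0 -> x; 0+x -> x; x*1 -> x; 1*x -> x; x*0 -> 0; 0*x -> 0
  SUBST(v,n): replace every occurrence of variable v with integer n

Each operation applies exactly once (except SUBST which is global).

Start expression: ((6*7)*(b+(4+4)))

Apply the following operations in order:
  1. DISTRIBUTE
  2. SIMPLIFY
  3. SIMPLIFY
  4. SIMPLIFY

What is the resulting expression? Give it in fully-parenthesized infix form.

Start: ((6*7)*(b+(4+4)))
Apply DISTRIBUTE at root (target: ((6*7)*(b+(4+4)))): ((6*7)*(b+(4+4))) -> (((6*7)*b)+((6*7)*(4+4)))
Apply SIMPLIFY at LL (target: (6*7)): (((6*7)*b)+((6*7)*(4+4))) -> ((42*b)+((6*7)*(4+4)))
Apply SIMPLIFY at RL (target: (6*7)): ((42*b)+((6*7)*(4+4))) -> ((42*b)+(42*(4+4)))
Apply SIMPLIFY at RR (target: (4+4)): ((42*b)+(42*(4+4))) -> ((42*b)+(42*8))

Answer: ((42*b)+(42*8))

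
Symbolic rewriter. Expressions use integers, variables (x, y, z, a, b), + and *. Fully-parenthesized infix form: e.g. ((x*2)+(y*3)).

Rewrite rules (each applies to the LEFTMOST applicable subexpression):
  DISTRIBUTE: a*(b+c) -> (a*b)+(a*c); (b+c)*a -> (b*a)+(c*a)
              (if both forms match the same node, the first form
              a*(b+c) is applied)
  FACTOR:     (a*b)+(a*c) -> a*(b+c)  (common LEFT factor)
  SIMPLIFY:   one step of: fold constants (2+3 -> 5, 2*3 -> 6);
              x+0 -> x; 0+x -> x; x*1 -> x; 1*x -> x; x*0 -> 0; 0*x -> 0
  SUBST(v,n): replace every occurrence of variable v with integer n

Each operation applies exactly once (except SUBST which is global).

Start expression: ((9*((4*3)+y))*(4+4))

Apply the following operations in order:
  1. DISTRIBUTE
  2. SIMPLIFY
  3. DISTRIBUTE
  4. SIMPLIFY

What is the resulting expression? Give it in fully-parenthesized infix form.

Start: ((9*((4*3)+y))*(4+4))
Apply DISTRIBUTE at root (target: ((9*((4*3)+y))*(4+4))): ((9*((4*3)+y))*(4+4)) -> (((9*((4*3)+y))*4)+((9*((4*3)+y))*4))
Apply SIMPLIFY at LLRL (target: (4*3)): (((9*((4*3)+y))*4)+((9*((4*3)+y))*4)) -> (((9*(12+y))*4)+((9*((4*3)+y))*4))
Apply DISTRIBUTE at LL (target: (9*(12+y))): (((9*(12+y))*4)+((9*((4*3)+y))*4)) -> ((((9*12)+(9*y))*4)+((9*((4*3)+y))*4))
Apply SIMPLIFY at LLL (target: (9*12)): ((((9*12)+(9*y))*4)+((9*((4*3)+y))*4)) -> (((108+(9*y))*4)+((9*((4*3)+y))*4))

Answer: (((108+(9*y))*4)+((9*((4*3)+y))*4))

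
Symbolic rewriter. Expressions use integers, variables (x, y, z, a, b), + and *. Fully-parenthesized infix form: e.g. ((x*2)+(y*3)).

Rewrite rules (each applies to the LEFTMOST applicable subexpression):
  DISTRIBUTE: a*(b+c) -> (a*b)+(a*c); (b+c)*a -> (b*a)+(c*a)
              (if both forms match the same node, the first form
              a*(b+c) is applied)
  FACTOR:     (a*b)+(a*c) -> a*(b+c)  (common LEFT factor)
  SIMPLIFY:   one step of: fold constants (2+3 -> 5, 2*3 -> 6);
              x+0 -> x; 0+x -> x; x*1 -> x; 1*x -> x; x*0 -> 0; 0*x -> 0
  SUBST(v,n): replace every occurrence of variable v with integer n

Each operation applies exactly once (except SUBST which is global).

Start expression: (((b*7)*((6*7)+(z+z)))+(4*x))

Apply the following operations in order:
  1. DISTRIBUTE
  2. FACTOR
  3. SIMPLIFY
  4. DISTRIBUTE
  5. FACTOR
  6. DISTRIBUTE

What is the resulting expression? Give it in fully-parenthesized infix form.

Answer: ((((b*7)*42)+((b*7)*(z+z)))+(4*x))

Derivation:
Start: (((b*7)*((6*7)+(z+z)))+(4*x))
Apply DISTRIBUTE at L (target: ((b*7)*((6*7)+(z+z)))): (((b*7)*((6*7)+(z+z)))+(4*x)) -> ((((b*7)*(6*7))+((b*7)*(z+z)))+(4*x))
Apply FACTOR at L (target: (((b*7)*(6*7))+((b*7)*(z+z)))): ((((b*7)*(6*7))+((b*7)*(z+z)))+(4*x)) -> (((b*7)*((6*7)+(z+z)))+(4*x))
Apply SIMPLIFY at LRL (target: (6*7)): (((b*7)*((6*7)+(z+z)))+(4*x)) -> (((b*7)*(42+(z+z)))+(4*x))
Apply DISTRIBUTE at L (target: ((b*7)*(42+(z+z)))): (((b*7)*(42+(z+z)))+(4*x)) -> ((((b*7)*42)+((b*7)*(z+z)))+(4*x))
Apply FACTOR at L (target: (((b*7)*42)+((b*7)*(z+z)))): ((((b*7)*42)+((b*7)*(z+z)))+(4*x)) -> (((b*7)*(42+(z+z)))+(4*x))
Apply DISTRIBUTE at L (target: ((b*7)*(42+(z+z)))): (((b*7)*(42+(z+z)))+(4*x)) -> ((((b*7)*42)+((b*7)*(z+z)))+(4*x))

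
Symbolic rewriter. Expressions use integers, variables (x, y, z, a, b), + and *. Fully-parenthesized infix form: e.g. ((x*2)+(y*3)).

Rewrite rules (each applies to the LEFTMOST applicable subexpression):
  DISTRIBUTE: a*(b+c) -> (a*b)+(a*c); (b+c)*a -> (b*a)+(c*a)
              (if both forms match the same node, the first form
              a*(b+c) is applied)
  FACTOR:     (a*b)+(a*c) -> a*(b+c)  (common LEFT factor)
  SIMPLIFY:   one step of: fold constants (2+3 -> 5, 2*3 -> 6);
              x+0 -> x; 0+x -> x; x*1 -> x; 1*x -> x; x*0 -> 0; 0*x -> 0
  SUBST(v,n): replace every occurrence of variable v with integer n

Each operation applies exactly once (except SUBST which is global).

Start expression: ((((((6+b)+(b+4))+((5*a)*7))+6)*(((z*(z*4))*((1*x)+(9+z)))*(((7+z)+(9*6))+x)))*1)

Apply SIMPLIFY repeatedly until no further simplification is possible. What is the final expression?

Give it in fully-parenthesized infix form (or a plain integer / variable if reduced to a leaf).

Start: ((((((6+b)+(b+4))+((5*a)*7))+6)*(((z*(z*4))*((1*x)+(9+z)))*(((7+z)+(9*6))+x)))*1)
Step 1: at root: ((((((6+b)+(b+4))+((5*a)*7))+6)*(((z*(z*4))*((1*x)+(9+z)))*(((7+z)+(9*6))+x)))*1) -> (((((6+b)+(b+4))+((5*a)*7))+6)*(((z*(z*4))*((1*x)+(9+z)))*(((7+z)+(9*6))+x))); overall: ((((((6+b)+(b+4))+((5*a)*7))+6)*(((z*(z*4))*((1*x)+(9+z)))*(((7+z)+(9*6))+x)))*1) -> (((((6+b)+(b+4))+((5*a)*7))+6)*(((z*(z*4))*((1*x)+(9+z)))*(((7+z)+(9*6))+x)))
Step 2: at RLRL: (1*x) -> x; overall: (((((6+b)+(b+4))+((5*a)*7))+6)*(((z*(z*4))*((1*x)+(9+z)))*(((7+z)+(9*6))+x))) -> (((((6+b)+(b+4))+((5*a)*7))+6)*(((z*(z*4))*(x+(9+z)))*(((7+z)+(9*6))+x)))
Step 3: at RRLR: (9*6) -> 54; overall: (((((6+b)+(b+4))+((5*a)*7))+6)*(((z*(z*4))*(x+(9+z)))*(((7+z)+(9*6))+x))) -> (((((6+b)+(b+4))+((5*a)*7))+6)*(((z*(z*4))*(x+(9+z)))*(((7+z)+54)+x)))
Fixed point: (((((6+b)+(b+4))+((5*a)*7))+6)*(((z*(z*4))*(x+(9+z)))*(((7+z)+54)+x)))

Answer: (((((6+b)+(b+4))+((5*a)*7))+6)*(((z*(z*4))*(x+(9+z)))*(((7+z)+54)+x)))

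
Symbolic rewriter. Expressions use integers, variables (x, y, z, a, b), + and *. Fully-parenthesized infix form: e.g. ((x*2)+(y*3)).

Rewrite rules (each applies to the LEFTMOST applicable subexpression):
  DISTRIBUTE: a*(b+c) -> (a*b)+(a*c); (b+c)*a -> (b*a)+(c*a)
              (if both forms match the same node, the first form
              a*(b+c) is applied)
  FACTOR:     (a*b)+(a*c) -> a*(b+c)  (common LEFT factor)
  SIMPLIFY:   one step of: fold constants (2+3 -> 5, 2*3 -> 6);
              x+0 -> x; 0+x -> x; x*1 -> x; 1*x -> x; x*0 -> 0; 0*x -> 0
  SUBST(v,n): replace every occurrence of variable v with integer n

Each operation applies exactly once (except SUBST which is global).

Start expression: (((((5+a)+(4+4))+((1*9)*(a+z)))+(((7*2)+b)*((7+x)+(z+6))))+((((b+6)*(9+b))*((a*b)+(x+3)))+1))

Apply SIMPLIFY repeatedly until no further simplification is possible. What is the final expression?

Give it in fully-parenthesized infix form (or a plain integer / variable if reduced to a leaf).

Answer: (((((5+a)+8)+(9*(a+z)))+((14+b)*((7+x)+(z+6))))+((((b+6)*(9+b))*((a*b)+(x+3)))+1))

Derivation:
Start: (((((5+a)+(4+4))+((1*9)*(a+z)))+(((7*2)+b)*((7+x)+(z+6))))+((((b+6)*(9+b))*((a*b)+(x+3)))+1))
Step 1: at LLLR: (4+4) -> 8; overall: (((((5+a)+(4+4))+((1*9)*(a+z)))+(((7*2)+b)*((7+x)+(z+6))))+((((b+6)*(9+b))*((a*b)+(x+3)))+1)) -> (((((5+a)+8)+((1*9)*(a+z)))+(((7*2)+b)*((7+x)+(z+6))))+((((b+6)*(9+b))*((a*b)+(x+3)))+1))
Step 2: at LLRL: (1*9) -> 9; overall: (((((5+a)+8)+((1*9)*(a+z)))+(((7*2)+b)*((7+x)+(z+6))))+((((b+6)*(9+b))*((a*b)+(x+3)))+1)) -> (((((5+a)+8)+(9*(a+z)))+(((7*2)+b)*((7+x)+(z+6))))+((((b+6)*(9+b))*((a*b)+(x+3)))+1))
Step 3: at LRLL: (7*2) -> 14; overall: (((((5+a)+8)+(9*(a+z)))+(((7*2)+b)*((7+x)+(z+6))))+((((b+6)*(9+b))*((a*b)+(x+3)))+1)) -> (((((5+a)+8)+(9*(a+z)))+((14+b)*((7+x)+(z+6))))+((((b+6)*(9+b))*((a*b)+(x+3)))+1))
Fixed point: (((((5+a)+8)+(9*(a+z)))+((14+b)*((7+x)+(z+6))))+((((b+6)*(9+b))*((a*b)+(x+3)))+1))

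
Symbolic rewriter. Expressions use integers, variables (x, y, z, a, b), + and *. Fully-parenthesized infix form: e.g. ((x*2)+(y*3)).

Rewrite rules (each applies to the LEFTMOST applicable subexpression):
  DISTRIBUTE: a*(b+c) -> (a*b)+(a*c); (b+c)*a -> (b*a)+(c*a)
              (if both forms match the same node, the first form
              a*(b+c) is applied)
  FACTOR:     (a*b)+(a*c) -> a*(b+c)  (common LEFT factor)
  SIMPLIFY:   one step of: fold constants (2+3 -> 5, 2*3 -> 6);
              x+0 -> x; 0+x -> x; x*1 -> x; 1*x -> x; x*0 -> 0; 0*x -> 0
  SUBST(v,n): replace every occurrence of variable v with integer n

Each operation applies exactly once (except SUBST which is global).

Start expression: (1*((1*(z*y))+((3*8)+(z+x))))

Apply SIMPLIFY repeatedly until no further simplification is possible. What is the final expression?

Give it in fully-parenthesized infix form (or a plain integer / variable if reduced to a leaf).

Answer: ((z*y)+(24+(z+x)))

Derivation:
Start: (1*((1*(z*y))+((3*8)+(z+x))))
Step 1: at root: (1*((1*(z*y))+((3*8)+(z+x)))) -> ((1*(z*y))+((3*8)+(z+x))); overall: (1*((1*(z*y))+((3*8)+(z+x)))) -> ((1*(z*y))+((3*8)+(z+x)))
Step 2: at L: (1*(z*y)) -> (z*y); overall: ((1*(z*y))+((3*8)+(z+x))) -> ((z*y)+((3*8)+(z+x)))
Step 3: at RL: (3*8) -> 24; overall: ((z*y)+((3*8)+(z+x))) -> ((z*y)+(24+(z+x)))
Fixed point: ((z*y)+(24+(z+x)))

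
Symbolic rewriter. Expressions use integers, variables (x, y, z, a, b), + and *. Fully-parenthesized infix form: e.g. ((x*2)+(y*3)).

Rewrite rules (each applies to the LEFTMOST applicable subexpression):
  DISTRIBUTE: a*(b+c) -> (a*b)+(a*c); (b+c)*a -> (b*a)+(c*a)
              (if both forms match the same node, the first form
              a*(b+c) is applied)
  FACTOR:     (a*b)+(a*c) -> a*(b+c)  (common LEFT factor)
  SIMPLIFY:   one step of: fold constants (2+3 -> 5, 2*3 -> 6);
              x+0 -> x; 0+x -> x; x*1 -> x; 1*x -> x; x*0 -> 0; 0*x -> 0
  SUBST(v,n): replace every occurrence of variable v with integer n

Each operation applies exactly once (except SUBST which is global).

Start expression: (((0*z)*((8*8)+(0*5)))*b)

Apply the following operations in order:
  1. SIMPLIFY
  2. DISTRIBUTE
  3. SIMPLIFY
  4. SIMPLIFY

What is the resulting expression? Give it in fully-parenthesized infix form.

Answer: ((0*(0*5))*b)

Derivation:
Start: (((0*z)*((8*8)+(0*5)))*b)
Apply SIMPLIFY at LL (target: (0*z)): (((0*z)*((8*8)+(0*5)))*b) -> ((0*((8*8)+(0*5)))*b)
Apply DISTRIBUTE at L (target: (0*((8*8)+(0*5)))): ((0*((8*8)+(0*5)))*b) -> (((0*(8*8))+(0*(0*5)))*b)
Apply SIMPLIFY at LL (target: (0*(8*8))): (((0*(8*8))+(0*(0*5)))*b) -> ((0+(0*(0*5)))*b)
Apply SIMPLIFY at L (target: (0+(0*(0*5)))): ((0+(0*(0*5)))*b) -> ((0*(0*5))*b)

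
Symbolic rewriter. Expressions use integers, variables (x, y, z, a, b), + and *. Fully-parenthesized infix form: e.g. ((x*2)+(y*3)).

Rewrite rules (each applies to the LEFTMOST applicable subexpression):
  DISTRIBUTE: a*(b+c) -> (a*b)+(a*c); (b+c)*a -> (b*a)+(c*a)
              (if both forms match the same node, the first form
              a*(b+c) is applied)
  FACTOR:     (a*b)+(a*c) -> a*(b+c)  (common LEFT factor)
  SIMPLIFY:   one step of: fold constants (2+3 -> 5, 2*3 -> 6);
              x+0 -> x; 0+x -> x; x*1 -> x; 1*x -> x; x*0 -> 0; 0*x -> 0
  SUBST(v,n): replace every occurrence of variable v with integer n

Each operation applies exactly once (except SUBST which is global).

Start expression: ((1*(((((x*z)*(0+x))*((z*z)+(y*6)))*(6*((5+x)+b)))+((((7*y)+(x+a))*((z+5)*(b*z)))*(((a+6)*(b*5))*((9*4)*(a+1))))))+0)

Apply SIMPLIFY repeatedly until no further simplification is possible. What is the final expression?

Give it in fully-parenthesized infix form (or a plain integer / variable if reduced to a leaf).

Start: ((1*(((((x*z)*(0+x))*((z*z)+(y*6)))*(6*((5+x)+b)))+((((7*y)+(x+a))*((z+5)*(b*z)))*(((a+6)*(b*5))*((9*4)*(a+1))))))+0)
Step 1: at root: ((1*(((((x*z)*(0+x))*((z*z)+(y*6)))*(6*((5+x)+b)))+((((7*y)+(x+a))*((z+5)*(b*z)))*(((a+6)*(b*5))*((9*4)*(a+1))))))+0) -> (1*(((((x*z)*(0+x))*((z*z)+(y*6)))*(6*((5+x)+b)))+((((7*y)+(x+a))*((z+5)*(b*z)))*(((a+6)*(b*5))*((9*4)*(a+1)))))); overall: ((1*(((((x*z)*(0+x))*((z*z)+(y*6)))*(6*((5+x)+b)))+((((7*y)+(x+a))*((z+5)*(b*z)))*(((a+6)*(b*5))*((9*4)*(a+1))))))+0) -> (1*(((((x*z)*(0+x))*((z*z)+(y*6)))*(6*((5+x)+b)))+((((7*y)+(x+a))*((z+5)*(b*z)))*(((a+6)*(b*5))*((9*4)*(a+1))))))
Step 2: at root: (1*(((((x*z)*(0+x))*((z*z)+(y*6)))*(6*((5+x)+b)))+((((7*y)+(x+a))*((z+5)*(b*z)))*(((a+6)*(b*5))*((9*4)*(a+1)))))) -> (((((x*z)*(0+x))*((z*z)+(y*6)))*(6*((5+x)+b)))+((((7*y)+(x+a))*((z+5)*(b*z)))*(((a+6)*(b*5))*((9*4)*(a+1))))); overall: (1*(((((x*z)*(0+x))*((z*z)+(y*6)))*(6*((5+x)+b)))+((((7*y)+(x+a))*((z+5)*(b*z)))*(((a+6)*(b*5))*((9*4)*(a+1)))))) -> (((((x*z)*(0+x))*((z*z)+(y*6)))*(6*((5+x)+b)))+((((7*y)+(x+a))*((z+5)*(b*z)))*(((a+6)*(b*5))*((9*4)*(a+1)))))
Step 3: at LLLR: (0+x) -> x; overall: (((((x*z)*(0+x))*((z*z)+(y*6)))*(6*((5+x)+b)))+((((7*y)+(x+a))*((z+5)*(b*z)))*(((a+6)*(b*5))*((9*4)*(a+1))))) -> (((((x*z)*x)*((z*z)+(y*6)))*(6*((5+x)+b)))+((((7*y)+(x+a))*((z+5)*(b*z)))*(((a+6)*(b*5))*((9*4)*(a+1)))))
Step 4: at RRRL: (9*4) -> 36; overall: (((((x*z)*x)*((z*z)+(y*6)))*(6*((5+x)+b)))+((((7*y)+(x+a))*((z+5)*(b*z)))*(((a+6)*(b*5))*((9*4)*(a+1))))) -> (((((x*z)*x)*((z*z)+(y*6)))*(6*((5+x)+b)))+((((7*y)+(x+a))*((z+5)*(b*z)))*(((a+6)*(b*5))*(36*(a+1)))))
Fixed point: (((((x*z)*x)*((z*z)+(y*6)))*(6*((5+x)+b)))+((((7*y)+(x+a))*((z+5)*(b*z)))*(((a+6)*(b*5))*(36*(a+1)))))

Answer: (((((x*z)*x)*((z*z)+(y*6)))*(6*((5+x)+b)))+((((7*y)+(x+a))*((z+5)*(b*z)))*(((a+6)*(b*5))*(36*(a+1)))))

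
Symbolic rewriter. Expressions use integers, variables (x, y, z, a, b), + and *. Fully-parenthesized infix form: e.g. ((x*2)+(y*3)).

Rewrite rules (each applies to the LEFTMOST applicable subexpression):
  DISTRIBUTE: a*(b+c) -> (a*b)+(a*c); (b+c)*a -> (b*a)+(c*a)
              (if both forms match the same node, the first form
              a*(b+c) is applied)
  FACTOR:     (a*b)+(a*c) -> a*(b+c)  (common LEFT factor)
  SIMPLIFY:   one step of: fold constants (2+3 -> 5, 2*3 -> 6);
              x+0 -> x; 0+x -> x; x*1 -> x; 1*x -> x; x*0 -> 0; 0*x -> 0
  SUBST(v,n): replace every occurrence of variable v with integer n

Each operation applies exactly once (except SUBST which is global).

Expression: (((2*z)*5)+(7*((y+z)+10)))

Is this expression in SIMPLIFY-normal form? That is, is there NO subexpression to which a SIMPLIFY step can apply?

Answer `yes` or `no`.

Expression: (((2*z)*5)+(7*((y+z)+10)))
Scanning for simplifiable subexpressions (pre-order)...
  at root: (((2*z)*5)+(7*((y+z)+10))) (not simplifiable)
  at L: ((2*z)*5) (not simplifiable)
  at LL: (2*z) (not simplifiable)
  at R: (7*((y+z)+10)) (not simplifiable)
  at RR: ((y+z)+10) (not simplifiable)
  at RRL: (y+z) (not simplifiable)
Result: no simplifiable subexpression found -> normal form.

Answer: yes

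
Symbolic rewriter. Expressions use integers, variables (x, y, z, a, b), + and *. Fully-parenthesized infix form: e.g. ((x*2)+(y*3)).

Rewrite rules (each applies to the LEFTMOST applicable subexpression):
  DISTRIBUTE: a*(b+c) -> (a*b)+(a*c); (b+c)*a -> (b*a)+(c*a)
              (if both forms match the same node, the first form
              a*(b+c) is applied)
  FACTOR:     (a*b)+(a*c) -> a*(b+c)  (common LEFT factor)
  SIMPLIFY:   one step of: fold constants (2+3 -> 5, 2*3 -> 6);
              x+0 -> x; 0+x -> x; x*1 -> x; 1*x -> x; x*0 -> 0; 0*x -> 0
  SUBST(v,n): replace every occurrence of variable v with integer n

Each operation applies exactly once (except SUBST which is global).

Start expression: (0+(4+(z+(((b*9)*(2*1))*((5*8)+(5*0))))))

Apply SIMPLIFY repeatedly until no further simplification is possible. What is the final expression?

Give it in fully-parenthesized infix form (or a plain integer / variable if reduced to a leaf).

Answer: (4+(z+(((b*9)*2)*40)))

Derivation:
Start: (0+(4+(z+(((b*9)*(2*1))*((5*8)+(5*0))))))
Step 1: at root: (0+(4+(z+(((b*9)*(2*1))*((5*8)+(5*0)))))) -> (4+(z+(((b*9)*(2*1))*((5*8)+(5*0))))); overall: (0+(4+(z+(((b*9)*(2*1))*((5*8)+(5*0)))))) -> (4+(z+(((b*9)*(2*1))*((5*8)+(5*0)))))
Step 2: at RRLR: (2*1) -> 2; overall: (4+(z+(((b*9)*(2*1))*((5*8)+(5*0))))) -> (4+(z+(((b*9)*2)*((5*8)+(5*0)))))
Step 3: at RRRL: (5*8) -> 40; overall: (4+(z+(((b*9)*2)*((5*8)+(5*0))))) -> (4+(z+(((b*9)*2)*(40+(5*0)))))
Step 4: at RRRR: (5*0) -> 0; overall: (4+(z+(((b*9)*2)*(40+(5*0))))) -> (4+(z+(((b*9)*2)*(40+0))))
Step 5: at RRR: (40+0) -> 40; overall: (4+(z+(((b*9)*2)*(40+0)))) -> (4+(z+(((b*9)*2)*40)))
Fixed point: (4+(z+(((b*9)*2)*40)))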